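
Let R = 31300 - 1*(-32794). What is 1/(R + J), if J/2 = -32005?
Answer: 1/84 ≈ 0.011905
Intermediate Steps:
R = 64094 (R = 31300 + 32794 = 64094)
J = -64010 (J = 2*(-32005) = -64010)
1/(R + J) = 1/(64094 - 64010) = 1/84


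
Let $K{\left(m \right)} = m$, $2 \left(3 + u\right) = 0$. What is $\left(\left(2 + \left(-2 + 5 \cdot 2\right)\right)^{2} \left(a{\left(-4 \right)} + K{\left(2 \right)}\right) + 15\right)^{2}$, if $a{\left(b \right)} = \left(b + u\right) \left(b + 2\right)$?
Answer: $2608225$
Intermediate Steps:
$u = -3$ ($u = -3 + \frac{1}{2} \cdot 0 = -3 + 0 = -3$)
$a{\left(b \right)} = \left(-3 + b\right) \left(2 + b\right)$ ($a{\left(b \right)} = \left(b - 3\right) \left(b + 2\right) = \left(-3 + b\right) \left(2 + b\right)$)
$\left(\left(2 + \left(-2 + 5 \cdot 2\right)\right)^{2} \left(a{\left(-4 \right)} + K{\left(2 \right)}\right) + 15\right)^{2} = \left(\left(2 + \left(-2 + 5 \cdot 2\right)\right)^{2} \left(\left(-6 + \left(-4\right)^{2} - -4\right) + 2\right) + 15\right)^{2} = \left(\left(2 + \left(-2 + 10\right)\right)^{2} \left(\left(-6 + 16 + 4\right) + 2\right) + 15\right)^{2} = \left(\left(2 + 8\right)^{2} \left(14 + 2\right) + 15\right)^{2} = \left(10^{2} \cdot 16 + 15\right)^{2} = \left(100 \cdot 16 + 15\right)^{2} = \left(1600 + 15\right)^{2} = 1615^{2} = 2608225$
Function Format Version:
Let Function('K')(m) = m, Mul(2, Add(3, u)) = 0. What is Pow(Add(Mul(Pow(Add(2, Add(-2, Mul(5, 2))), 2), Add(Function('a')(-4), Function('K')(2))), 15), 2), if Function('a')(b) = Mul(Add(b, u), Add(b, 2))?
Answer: 2608225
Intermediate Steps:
u = -3 (u = Add(-3, Mul(Rational(1, 2), 0)) = Add(-3, 0) = -3)
Function('a')(b) = Mul(Add(-3, b), Add(2, b)) (Function('a')(b) = Mul(Add(b, -3), Add(b, 2)) = Mul(Add(-3, b), Add(2, b)))
Pow(Add(Mul(Pow(Add(2, Add(-2, Mul(5, 2))), 2), Add(Function('a')(-4), Function('K')(2))), 15), 2) = Pow(Add(Mul(Pow(Add(2, Add(-2, Mul(5, 2))), 2), Add(Add(-6, Pow(-4, 2), Mul(-1, -4)), 2)), 15), 2) = Pow(Add(Mul(Pow(Add(2, Add(-2, 10)), 2), Add(Add(-6, 16, 4), 2)), 15), 2) = Pow(Add(Mul(Pow(Add(2, 8), 2), Add(14, 2)), 15), 2) = Pow(Add(Mul(Pow(10, 2), 16), 15), 2) = Pow(Add(Mul(100, 16), 15), 2) = Pow(Add(1600, 15), 2) = Pow(1615, 2) = 2608225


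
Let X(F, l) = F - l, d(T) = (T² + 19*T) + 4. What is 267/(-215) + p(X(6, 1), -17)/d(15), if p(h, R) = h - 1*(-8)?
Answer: -134443/110510 ≈ -1.2166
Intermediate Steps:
d(T) = 4 + T² + 19*T
p(h, R) = 8 + h (p(h, R) = h + 8 = 8 + h)
267/(-215) + p(X(6, 1), -17)/d(15) = 267/(-215) + (8 + (6 - 1*1))/(4 + 15² + 19*15) = 267*(-1/215) + (8 + (6 - 1))/(4 + 225 + 285) = -267/215 + (8 + 5)/514 = -267/215 + 13*(1/514) = -267/215 + 13/514 = -134443/110510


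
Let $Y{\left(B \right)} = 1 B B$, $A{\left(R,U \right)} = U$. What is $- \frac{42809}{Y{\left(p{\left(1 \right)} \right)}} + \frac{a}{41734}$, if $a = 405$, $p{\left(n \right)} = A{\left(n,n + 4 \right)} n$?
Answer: $- \frac{1786580681}{1043350} \approx -1712.3$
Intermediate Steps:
$p{\left(n \right)} = n \left(4 + n\right)$ ($p{\left(n \right)} = \left(n + 4\right) n = \left(4 + n\right) n = n \left(4 + n\right)$)
$Y{\left(B \right)} = B^{2}$ ($Y{\left(B \right)} = B B = B^{2}$)
$- \frac{42809}{Y{\left(p{\left(1 \right)} \right)}} + \frac{a}{41734} = - \frac{42809}{\left(1 \left(4 + 1\right)\right)^{2}} + \frac{405}{41734} = - \frac{42809}{\left(1 \cdot 5\right)^{2}} + 405 \cdot \frac{1}{41734} = - \frac{42809}{5^{2}} + \frac{405}{41734} = - \frac{42809}{25} + \frac{405}{41734} = - \frac{1786580681}{1043350}$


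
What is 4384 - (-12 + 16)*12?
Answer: 4336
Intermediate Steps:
4384 - (-12 + 16)*12 = 4384 - 4*12 = 4384 - 1*48 = 4384 - 48 = 4336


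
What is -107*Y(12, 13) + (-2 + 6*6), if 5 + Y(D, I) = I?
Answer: -822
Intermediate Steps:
Y(D, I) = -5 + I
-107*Y(12, 13) + (-2 + 6*6) = -107*(-5 + 13) + (-2 + 6*6) = -107*8 + (-2 + 36) = -856 + 34 = -822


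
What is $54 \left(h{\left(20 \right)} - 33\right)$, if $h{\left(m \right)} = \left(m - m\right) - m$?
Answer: $-2862$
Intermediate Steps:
$h{\left(m \right)} = - m$ ($h{\left(m \right)} = 0 - m = - m$)
$54 \left(h{\left(20 \right)} - 33\right) = 54 \left(\left(-1\right) 20 - 33\right) = 54 \left(-20 - 33\right) = 54 \left(-53\right) = -2862$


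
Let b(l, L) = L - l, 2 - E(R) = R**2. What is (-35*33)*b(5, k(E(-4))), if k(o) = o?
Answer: 21945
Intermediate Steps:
E(R) = 2 - R**2
(-35*33)*b(5, k(E(-4))) = (-35*33)*((2 - 1*(-4)**2) - 1*5) = -1155*((2 - 1*16) - 5) = -1155*((2 - 16) - 5) = -1155*(-14 - 5) = -1155*(-19) = 21945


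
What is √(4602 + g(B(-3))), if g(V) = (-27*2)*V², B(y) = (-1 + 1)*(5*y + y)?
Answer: √4602 ≈ 67.838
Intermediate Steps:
B(y) = 0 (B(y) = 0*(6*y) = 0)
g(V) = -54*V²
√(4602 + g(B(-3))) = √(4602 - 54*0²) = √(4602 - 54*0) = √(4602 + 0) = √4602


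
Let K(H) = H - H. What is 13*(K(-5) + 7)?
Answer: 91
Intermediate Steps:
K(H) = 0
13*(K(-5) + 7) = 13*(0 + 7) = 13*7 = 91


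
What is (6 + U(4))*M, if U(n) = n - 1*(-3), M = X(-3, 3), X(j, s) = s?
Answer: 39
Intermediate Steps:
M = 3
U(n) = 3 + n (U(n) = n + 3 = 3 + n)
(6 + U(4))*M = (6 + (3 + 4))*3 = (6 + 7)*3 = 13*3 = 39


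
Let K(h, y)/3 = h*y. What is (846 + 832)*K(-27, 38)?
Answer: -5164884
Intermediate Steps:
K(h, y) = 3*h*y (K(h, y) = 3*(h*y) = 3*h*y)
(846 + 832)*K(-27, 38) = (846 + 832)*(3*(-27)*38) = 1678*(-3078) = -5164884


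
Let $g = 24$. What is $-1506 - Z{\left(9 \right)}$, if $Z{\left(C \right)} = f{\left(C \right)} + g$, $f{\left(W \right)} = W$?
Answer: $-1539$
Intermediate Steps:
$Z{\left(C \right)} = 24 + C$ ($Z{\left(C \right)} = C + 24 = 24 + C$)
$-1506 - Z{\left(9 \right)} = -1506 - \left(24 + 9\right) = -1506 - 33 = -1539$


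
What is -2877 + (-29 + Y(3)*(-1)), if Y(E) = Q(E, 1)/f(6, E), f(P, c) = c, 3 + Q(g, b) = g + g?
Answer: -2907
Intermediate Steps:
Q(g, b) = -3 + 2*g (Q(g, b) = -3 + (g + g) = -3 + 2*g)
Y(E) = (-3 + 2*E)/E
-2877 + (-29 + Y(3)*(-1)) = -2877 + (-29 + (2 - 3/3)*(-1)) = -2877 + (-29 + (2 - 3*1/3)*(-1)) = -2877 + (-29 + (2 - 1)*(-1)) = -2877 + (-29 + 1*(-1)) = -2877 + (-29 - 1) = -2877 - 30 = -2907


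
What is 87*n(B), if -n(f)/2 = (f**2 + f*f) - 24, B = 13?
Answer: -54636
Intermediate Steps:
n(f) = 48 - 4*f**2 (n(f) = -2*((f**2 + f*f) - 24) = -2*((f**2 + f**2) - 24) = -2*(2*f**2 - 24) = -2*(-24 + 2*f**2) = 48 - 4*f**2)
87*n(B) = 87*(48 - 4*13**2) = 87*(48 - 4*169) = 87*(48 - 676) = 87*(-628) = -54636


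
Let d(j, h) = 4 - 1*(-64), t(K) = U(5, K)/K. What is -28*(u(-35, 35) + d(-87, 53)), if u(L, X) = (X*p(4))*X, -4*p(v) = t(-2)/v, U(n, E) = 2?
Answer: -16191/4 ≈ -4047.8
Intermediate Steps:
t(K) = 2/K
d(j, h) = 68 (d(j, h) = 4 + 64 = 68)
p(v) = 1/(4*v) (p(v) = -2/(-2)/(4*v) = -2*(-½)/(4*v) = -(-1)/(4*v) = 1/(4*v))
u(L, X) = X²/16 (u(L, X) = (X*((¼)/4))*X = (X*((¼)*(¼)))*X = (X*(1/16))*X = (X/16)*X = X²/16)
-28*(u(-35, 35) + d(-87, 53)) = -28*((1/16)*35² + 68) = -28*((1/16)*1225 + 68) = -28*(1225/16 + 68) = -28*2313/16 = -16191/4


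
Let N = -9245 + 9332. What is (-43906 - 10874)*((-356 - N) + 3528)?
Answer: -168996300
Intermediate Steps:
N = 87
(-43906 - 10874)*((-356 - N) + 3528) = (-43906 - 10874)*((-356 - 1*87) + 3528) = -54780*((-356 - 87) + 3528) = -54780*(-443 + 3528) = -54780*3085 = -168996300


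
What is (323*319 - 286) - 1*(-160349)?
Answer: 263100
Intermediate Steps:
(323*319 - 286) - 1*(-160349) = (103037 - 286) + 160349 = 102751 + 160349 = 263100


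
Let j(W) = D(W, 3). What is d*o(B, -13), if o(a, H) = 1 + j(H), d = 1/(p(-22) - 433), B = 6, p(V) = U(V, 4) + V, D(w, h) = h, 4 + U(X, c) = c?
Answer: -4/455 ≈ -0.0087912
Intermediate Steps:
U(X, c) = -4 + c
j(W) = 3
p(V) = V (p(V) = (-4 + 4) + V = 0 + V = V)
d = -1/455 (d = 1/(-22 - 433) = 1/(-455) = -1/455 ≈ -0.0021978)
o(a, H) = 4 (o(a, H) = 1 + 3 = 4)
d*o(B, -13) = -1/455*4 = -4/455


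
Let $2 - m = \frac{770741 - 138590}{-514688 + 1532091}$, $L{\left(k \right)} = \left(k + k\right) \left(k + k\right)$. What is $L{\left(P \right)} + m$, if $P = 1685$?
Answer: $\frac{11554545533355}{1017403} \approx 1.1357 \cdot 10^{7}$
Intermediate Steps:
$L{\left(k \right)} = 4 k^{2}$ ($L{\left(k \right)} = 2 k 2 k = 4 k^{2}$)
$m = \frac{1402655}{1017403}$ ($m = 2 - \frac{770741 - 138590}{-514688 + 1532091} = 2 - \frac{632151}{1017403} = \frac{1402655}{1017403} \approx 1.3787$)
$L{\left(P \right)} + m = 4 \cdot 1685^{2} + \frac{1402655}{1017403} = 4 \cdot 2839225 + \frac{1402655}{1017403} = 11356900 + \frac{1402655}{1017403} = \frac{11554545533355}{1017403}$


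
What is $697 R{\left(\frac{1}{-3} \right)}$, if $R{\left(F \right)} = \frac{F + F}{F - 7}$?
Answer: $\frac{697}{11} \approx 63.364$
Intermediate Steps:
$R{\left(F \right)} = \frac{2 F}{-7 + F}$
$697 R{\left(\frac{1}{-3} \right)} = 697 \frac{2}{\left(-3\right) \left(-7 + \frac{1}{-3}\right)} = 697 \cdot 2 \left(- \frac{1}{3}\right) \frac{1}{-7 - \frac{1}{3}} = 697 \cdot 2 \left(- \frac{1}{3}\right) \frac{1}{- \frac{22}{3}} = 697 \cdot 2 \left(- \frac{1}{3}\right) \left(- \frac{3}{22}\right) = 697 \cdot \frac{1}{11} = \frac{697}{11}$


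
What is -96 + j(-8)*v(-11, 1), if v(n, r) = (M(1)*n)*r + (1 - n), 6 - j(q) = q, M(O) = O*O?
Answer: -82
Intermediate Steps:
M(O) = O²
j(q) = 6 - q
v(n, r) = 1 - n + n*r (v(n, r) = (1²*n)*r + (1 - n) = (1*n)*r + (1 - n) = n*r + (1 - n) = 1 - n + n*r)
-96 + j(-8)*v(-11, 1) = -96 + (6 - 1*(-8))*(1 - 1*(-11) - 11*1) = -96 + (6 + 8)*(1 + 11 - 11) = -96 + 14*1 = -96 + 14 = -82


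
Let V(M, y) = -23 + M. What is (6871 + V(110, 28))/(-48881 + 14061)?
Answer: -3479/17410 ≈ -0.19983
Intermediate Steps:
(6871 + V(110, 28))/(-48881 + 14061) = (6871 + (-23 + 110))/(-48881 + 14061) = (6871 + 87)/(-34820) = 6958*(-1/34820) = -3479/17410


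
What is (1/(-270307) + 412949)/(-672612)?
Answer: -55811502671/90905865942 ≈ -0.61395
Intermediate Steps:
(1/(-270307) + 412949)/(-672612) = (-1/270307 + 412949)*(-1/672612) = (111623005342/270307)*(-1/672612) = -55811502671/90905865942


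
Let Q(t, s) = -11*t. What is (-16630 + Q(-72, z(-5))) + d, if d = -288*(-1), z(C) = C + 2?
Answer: -15550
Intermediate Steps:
z(C) = 2 + C
d = 288
(-16630 + Q(-72, z(-5))) + d = (-16630 - 11*(-72)) + 288 = (-16630 + 792) + 288 = -15838 + 288 = -15550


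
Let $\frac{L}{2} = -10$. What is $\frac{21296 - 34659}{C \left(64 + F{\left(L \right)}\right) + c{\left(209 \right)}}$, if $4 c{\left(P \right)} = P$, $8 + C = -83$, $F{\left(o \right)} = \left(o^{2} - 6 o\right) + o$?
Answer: $\frac{53452}{205087} \approx 0.26063$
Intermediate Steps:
$L = -20$ ($L = 2 \left(-10\right) = -20$)
$F{\left(o \right)} = o^{2} - 5 o$
$C = -91$ ($C = -8 - 83 = -91$)
$c{\left(P \right)} = \frac{P}{4}$
$\frac{21296 - 34659}{C \left(64 + F{\left(L \right)}\right) + c{\left(209 \right)}} = \frac{21296 - 34659}{- 91 \left(64 - 20 \left(-5 - 20\right)\right) + \frac{1}{4} \cdot 209} = - \frac{13363}{- 91 \left(64 - -500\right) + \frac{209}{4}} = - \frac{13363}{- 91 \left(64 + 500\right) + \frac{209}{4}} = - \frac{13363}{\left(-91\right) 564 + \frac{209}{4}} = - \frac{13363}{-51324 + \frac{209}{4}} = - \frac{13363}{- \frac{205087}{4}} = \left(-13363\right) \left(- \frac{4}{205087}\right) = \frac{53452}{205087}$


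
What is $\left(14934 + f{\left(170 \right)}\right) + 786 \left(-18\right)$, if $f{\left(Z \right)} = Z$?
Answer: $956$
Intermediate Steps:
$\left(14934 + f{\left(170 \right)}\right) + 786 \left(-18\right) = \left(14934 + 170\right) + 786 \left(-18\right) = 15104 - 14148 = 956$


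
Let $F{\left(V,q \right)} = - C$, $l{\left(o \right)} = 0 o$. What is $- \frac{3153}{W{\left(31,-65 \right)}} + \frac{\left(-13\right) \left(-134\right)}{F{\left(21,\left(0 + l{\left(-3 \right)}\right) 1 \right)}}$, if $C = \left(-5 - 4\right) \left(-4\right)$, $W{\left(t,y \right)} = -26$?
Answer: $\frac{8527}{117} \approx 72.88$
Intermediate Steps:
$l{\left(o \right)} = 0$
$C = 36$ ($C = \left(-9\right) \left(-4\right) = 36$)
$F{\left(V,q \right)} = -36$ ($F{\left(V,q \right)} = \left(-1\right) 36 = -36$)
$- \frac{3153}{W{\left(31,-65 \right)}} + \frac{\left(-13\right) \left(-134\right)}{F{\left(21,\left(0 + l{\left(-3 \right)}\right) 1 \right)}} = - \frac{3153}{-26} + \frac{\left(-13\right) \left(-134\right)}{-36} = \left(-3153\right) \left(- \frac{1}{26}\right) + 1742 \left(- \frac{1}{36}\right) = \frac{3153}{26} - \frac{871}{18} = \frac{8527}{117}$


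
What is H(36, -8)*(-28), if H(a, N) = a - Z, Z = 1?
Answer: -980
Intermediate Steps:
H(a, N) = -1 + a (H(a, N) = a - 1*1 = a - 1 = -1 + a)
H(36, -8)*(-28) = (-1 + 36)*(-28) = 35*(-28) = -980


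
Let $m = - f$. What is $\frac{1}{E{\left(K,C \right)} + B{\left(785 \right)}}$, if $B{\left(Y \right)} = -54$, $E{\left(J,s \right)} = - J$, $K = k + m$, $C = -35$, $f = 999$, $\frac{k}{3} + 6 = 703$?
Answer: $- \frac{1}{1146} \approx -0.0008726$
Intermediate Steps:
$k = 2091$ ($k = -18 + 3 \cdot 703 = -18 + 2109 = 2091$)
$m = -999$ ($m = \left(-1\right) 999 = -999$)
$K = 1092$ ($K = 2091 - 999 = 1092$)
$\frac{1}{E{\left(K,C \right)} + B{\left(785 \right)}} = \frac{1}{\left(-1\right) 1092 - 54} = \frac{1}{-1092 - 54} = \frac{1}{-1146} = - \frac{1}{1146}$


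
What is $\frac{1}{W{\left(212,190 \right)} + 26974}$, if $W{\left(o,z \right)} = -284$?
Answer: $\frac{1}{26690} \approx 3.7467 \cdot 10^{-5}$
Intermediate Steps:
$\frac{1}{W{\left(212,190 \right)} + 26974} = \frac{1}{-284 + 26974} = \frac{1}{26690}$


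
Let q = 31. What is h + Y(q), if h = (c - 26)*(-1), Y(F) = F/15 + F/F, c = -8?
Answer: 556/15 ≈ 37.067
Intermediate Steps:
Y(F) = 1 + F/15 (Y(F) = F*(1/15) + 1 = F/15 + 1 = 1 + F/15)
h = 34 (h = (-8 - 26)*(-1) = -34*(-1) = 34)
h + Y(q) = 34 + (1 + (1/15)*31) = 34 + (1 + 31/15) = 34 + 46/15 = 556/15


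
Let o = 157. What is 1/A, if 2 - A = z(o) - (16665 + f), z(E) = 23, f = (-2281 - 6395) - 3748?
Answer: 1/4220 ≈ 0.00023697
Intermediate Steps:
f = -12424 (f = -8676 - 3748 = -12424)
A = 4220 (A = 2 - (23 - (16665 - 12424)) = 2 - (23 - 1*4241) = 2 - (23 - 4241) = 2 - 1*(-4218) = 2 + 4218 = 4220)
1/A = 1/4220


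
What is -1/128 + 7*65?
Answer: 58239/128 ≈ 454.99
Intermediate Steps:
-1/128 + 7*65 = -1*1/128 + 455 = -1/128 + 455 = 58239/128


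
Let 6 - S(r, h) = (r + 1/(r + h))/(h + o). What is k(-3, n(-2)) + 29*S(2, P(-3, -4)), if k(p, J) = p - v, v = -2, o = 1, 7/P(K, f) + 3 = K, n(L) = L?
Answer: 3649/5 ≈ 729.80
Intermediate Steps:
P(K, f) = 7/(-3 + K)
S(r, h) = 6 - (r + 1/(h + r))/(1 + h) (S(r, h) = 6 - (r + 1/(r + h))/(h + 1) = 6 - (r + 1/(h + r))/(1 + h))
k(p, J) = 2 + p (k(p, J) = p - 1*(-2) = p + 2 = 2 + p)
k(-3, n(-2)) + 29*S(2, P(-3, -4)) = (2 - 3) + 29*((-1 - 1*2**2 + 6*(7/(-3 - 3)) + 6*2 + 6*(7/(-3 - 3))**2 + 5*(7/(-3 - 3))*2)/(7/(-3 - 3) + 2 + (7/(-3 - 3))**2 + (7/(-3 - 3))*2)) = -1 + 29*((-1 - 1*4 + 6*(7/(-6)) + 12 + 6*(7/(-6))**2 + 5*(7/(-6))*2)/(7/(-6) + 2 + (7/(-6))**2 + (7/(-6))*2)) = -1 + 29*((-1 - 4 + 6*(7*(-1/6)) + 12 + 6*(7*(-1/6))**2 + 5*(7*(-1/6))*2)/(7*(-1/6) + 2 + (7*(-1/6))**2 + (7*(-1/6))*2)) = -1 + 29*((-1 - 4 + 6*(-7/6) + 12 + 6*(-7/6)**2 + 5*(-7/6)*2)/(-7/6 + 2 + (-7/6)**2 - 7/6*2)) = -1 + 29*((-1 - 4 - 7 + 12 + 6*(49/36) - 35/3)/(-7/6 + 2 + 49/36 - 7/3)) = -1 + 29*((-1 - 4 - 7 + 12 + 49/6 - 35/3)/(-5/36)) = -1 + 29*(-36/5*(-7/2)) = -1 + 29*(126/5) = -1 + 3654/5 = 3649/5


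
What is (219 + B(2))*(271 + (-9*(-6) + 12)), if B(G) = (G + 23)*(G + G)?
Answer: 107503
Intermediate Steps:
B(G) = 2*G*(23 + G) (B(G) = (23 + G)*(2*G) = 2*G*(23 + G))
(219 + B(2))*(271 + (-9*(-6) + 12)) = (219 + 2*2*(23 + 2))*(271 + (-9*(-6) + 12)) = (219 + 2*2*25)*(271 + (54 + 12)) = (219 + 100)*(271 + 66) = 319*337 = 107503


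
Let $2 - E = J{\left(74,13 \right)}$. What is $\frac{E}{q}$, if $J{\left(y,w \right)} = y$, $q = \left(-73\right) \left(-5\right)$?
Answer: $- \frac{72}{365} \approx -0.19726$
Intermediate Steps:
$q = 365$
$E = -72$ ($E = 2 - 74 = -72$)
$\frac{E}{q} = - \frac{72}{365}$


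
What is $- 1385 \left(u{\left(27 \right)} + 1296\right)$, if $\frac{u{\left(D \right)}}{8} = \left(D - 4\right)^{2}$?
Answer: $-7656280$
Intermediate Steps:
$u{\left(D \right)} = 8 \left(-4 + D\right)^{2}$ ($u{\left(D \right)} = 8 \left(D - 4\right)^{2} = 8 \left(-4 + D\right)^{2}$)
$- 1385 \left(u{\left(27 \right)} + 1296\right) = - 1385 \left(8 \left(-4 + 27\right)^{2} + 1296\right) = - 1385 \left(8 \cdot 23^{2} + 1296\right) = - 1385 \left(8 \cdot 529 + 1296\right) = - 1385 \left(4232 + 1296\right) = \left(-1385\right) 5528 = -7656280$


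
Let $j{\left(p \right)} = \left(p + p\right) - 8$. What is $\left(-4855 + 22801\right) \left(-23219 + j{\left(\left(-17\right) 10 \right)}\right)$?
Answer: $-422933382$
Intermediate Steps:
$j{\left(p \right)} = -8 + 2 p$ ($j{\left(p \right)} = 2 p - 8 = -8 + 2 p$)
$\left(-4855 + 22801\right) \left(-23219 + j{\left(\left(-17\right) 10 \right)}\right) = \left(-4855 + 22801\right) \left(-23219 + \left(-8 + 2 \left(\left(-17\right) 10\right)\right)\right) = 17946 \left(-23219 + \left(-8 + 2 \left(-170\right)\right)\right) = 17946 \left(-23219 - 348\right) = 17946 \left(-23567\right) = -422933382$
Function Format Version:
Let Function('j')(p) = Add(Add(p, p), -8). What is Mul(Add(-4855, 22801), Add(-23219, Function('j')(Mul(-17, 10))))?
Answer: -422933382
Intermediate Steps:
Function('j')(p) = Add(-8, Mul(2, p)) (Function('j')(p) = Add(Mul(2, p), -8) = Add(-8, Mul(2, p)))
Mul(Add(-4855, 22801), Add(-23219, Function('j')(Mul(-17, 10)))) = Mul(Add(-4855, 22801), Add(-23219, Add(-8, Mul(2, Mul(-17, 10))))) = Mul(17946, Add(-23219, Add(-8, Mul(2, -170)))) = Mul(17946, Add(-23219, Add(-8, -340))) = Mul(17946, Add(-23219, -348)) = Mul(17946, -23567) = -422933382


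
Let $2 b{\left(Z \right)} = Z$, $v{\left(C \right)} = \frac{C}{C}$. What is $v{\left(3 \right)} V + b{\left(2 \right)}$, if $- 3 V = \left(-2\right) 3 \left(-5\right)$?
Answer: $-9$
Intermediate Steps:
$v{\left(C \right)} = 1$
$b{\left(Z \right)} = \frac{Z}{2}$
$V = -10$ ($V = - \frac{\left(-2\right) 3 \left(-5\right)}{3} = - \frac{\left(-6\right) \left(-5\right)}{3} = \left(- \frac{1}{3}\right) 30 = -10$)
$v{\left(3 \right)} V + b{\left(2 \right)} = 1 \left(-10\right) + \frac{1}{2} \cdot 2 = -10 + 1 = -9$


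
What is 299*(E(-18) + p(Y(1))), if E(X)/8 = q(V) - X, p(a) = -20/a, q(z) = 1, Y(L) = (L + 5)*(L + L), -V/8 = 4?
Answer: 134849/3 ≈ 44950.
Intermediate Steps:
V = -32 (V = -8*4 = -32)
Y(L) = 2*L*(5 + L) (Y(L) = (5 + L)*(2*L) = 2*L*(5 + L))
E(X) = 8 - 8*X (E(X) = 8*(1 - X) = 8 - 8*X)
299*(E(-18) + p(Y(1))) = 299*((8 - 8*(-18)) - 20*1/(2*(5 + 1))) = 299*((8 + 144) - 20/(2*1*6)) = 299*(152 - 20/12) = 299*(152 - 20*1/12) = 299*(152 - 5/3) = 299*(451/3) = 134849/3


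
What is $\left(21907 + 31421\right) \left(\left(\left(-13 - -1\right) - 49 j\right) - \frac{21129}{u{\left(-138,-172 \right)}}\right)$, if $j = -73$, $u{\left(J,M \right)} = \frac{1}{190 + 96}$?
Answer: $-322065336912$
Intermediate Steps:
$u{\left(J,M \right)} = \frac{1}{286}$
$\left(21907 + 31421\right) \left(\left(\left(-13 - -1\right) - 49 j\right) - \frac{21129}{u{\left(-138,-172 \right)}}\right) = \left(21907 + 31421\right) \left(\left(\left(-13 - -1\right) - -3577\right) - 21129 \frac{1}{\frac{1}{286}}\right) = 53328 \left(\left(\left(-13 + 1\right) + 3577\right) - 6042894\right) = 53328 \left(\left(-12 + 3577\right) - 6042894\right) = 53328 \left(3565 - 6042894\right) = 53328 \left(-6039329\right) = -322065336912$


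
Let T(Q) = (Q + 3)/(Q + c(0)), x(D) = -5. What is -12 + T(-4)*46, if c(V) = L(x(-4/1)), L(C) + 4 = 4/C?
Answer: -149/22 ≈ -6.7727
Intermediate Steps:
L(C) = -4 + 4/C
c(V) = -24/5 (c(V) = -4 + 4/(-5) = -4 + 4*(-1/5) = -4 - 4/5 = -24/5)
T(Q) = (3 + Q)/(-24/5 + Q) (T(Q) = (Q + 3)/(Q - 24/5) = (3 + Q)/(-24/5 + Q))
-12 + T(-4)*46 = -12 + (5*(3 - 4)/(-24 + 5*(-4)))*46 = -12 + (5*(-1)/(-24 - 20))*46 = -12 + (5*(-1)/(-44))*46 = -12 + (5*(-1/44)*(-1))*46 = -12 + (5/44)*46 = -12 + 115/22 = -149/22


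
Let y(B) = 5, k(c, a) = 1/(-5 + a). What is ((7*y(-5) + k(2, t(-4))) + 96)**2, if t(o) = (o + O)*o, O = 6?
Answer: 2896804/169 ≈ 17141.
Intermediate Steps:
t(o) = o*(6 + o) (t(o) = (o + 6)*o = (6 + o)*o = o*(6 + o))
((7*y(-5) + k(2, t(-4))) + 96)**2 = ((7*5 + 1/(-5 - 4*(6 - 4))) + 96)**2 = ((35 + 1/(-5 - 4*2)) + 96)**2 = ((35 + 1/(-5 - 8)) + 96)**2 = ((35 + 1/(-13)) + 96)**2 = ((35 - 1/13) + 96)**2 = (454/13 + 96)**2 = (1702/13)**2 = 2896804/169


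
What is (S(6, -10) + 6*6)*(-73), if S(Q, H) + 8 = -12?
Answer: -1168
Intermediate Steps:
S(Q, H) = -20 (S(Q, H) = -8 - 12 = -20)
(S(6, -10) + 6*6)*(-73) = (-20 + 6*6)*(-73) = (-20 + 36)*(-73) = 16*(-73) = -1168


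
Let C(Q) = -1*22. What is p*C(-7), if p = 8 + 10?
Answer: -396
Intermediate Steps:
p = 18
C(Q) = -22
p*C(-7) = 18*(-22) = -396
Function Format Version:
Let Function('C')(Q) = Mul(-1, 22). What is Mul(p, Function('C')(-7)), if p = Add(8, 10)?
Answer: -396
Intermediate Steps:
p = 18
Function('C')(Q) = -22
Mul(p, Function('C')(-7)) = Mul(18, -22) = -396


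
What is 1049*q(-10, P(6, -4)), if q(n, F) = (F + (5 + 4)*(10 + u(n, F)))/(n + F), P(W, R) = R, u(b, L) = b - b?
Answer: -45107/7 ≈ -6443.9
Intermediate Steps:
u(b, L) = 0
q(n, F) = (90 + F)/(F + n) (q(n, F) = (F + (5 + 4)*(10 + 0))/(n + F) = (F + 9*10)/(F + n) = (F + 90)/(F + n) = (90 + F)/(F + n))
1049*q(-10, P(6, -4)) = 1049*((90 - 4)/(-4 - 10)) = 1049*(86/(-14)) = 1049*(-1/14*86) = 1049*(-43/7) = -45107/7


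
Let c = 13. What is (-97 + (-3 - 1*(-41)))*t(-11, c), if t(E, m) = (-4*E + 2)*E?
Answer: 29854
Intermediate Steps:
t(E, m) = E*(2 - 4*E) (t(E, m) = (2 - 4*E)*E = E*(2 - 4*E))
(-97 + (-3 - 1*(-41)))*t(-11, c) = (-97 + (-3 - 1*(-41)))*(2*(-11)*(1 - 2*(-11))) = (-97 + (-3 + 41))*(2*(-11)*(1 + 22)) = (-97 + 38)*(2*(-11)*23) = -59*(-506) = 29854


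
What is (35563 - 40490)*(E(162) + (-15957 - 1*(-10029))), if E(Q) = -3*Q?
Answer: 31601778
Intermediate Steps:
(35563 - 40490)*(E(162) + (-15957 - 1*(-10029))) = (35563 - 40490)*(-3*162 + (-15957 - 1*(-10029))) = -4927*(-486 + (-15957 + 10029)) = -4927*(-486 - 5928) = -4927*(-6414) = 31601778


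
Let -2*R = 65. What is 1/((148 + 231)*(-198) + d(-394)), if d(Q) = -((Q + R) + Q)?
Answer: -2/148443 ≈ -1.3473e-5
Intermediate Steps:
R = -65/2 (R = -½*65 = -65/2 ≈ -32.500)
d(Q) = 65/2 - 2*Q (d(Q) = -((Q - 65/2) + Q) = -((-65/2 + Q) + Q) = -(-65/2 + 2*Q) = 65/2 - 2*Q)
1/((148 + 231)*(-198) + d(-394)) = 1/((148 + 231)*(-198) + (65/2 - 2*(-394))) = 1/(379*(-198) + (65/2 + 788)) = 1/(-75042 + 1641/2) = 1/(-148443/2) = -2/148443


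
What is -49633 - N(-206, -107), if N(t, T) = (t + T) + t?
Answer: -49114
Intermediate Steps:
N(t, T) = T + 2*t (N(t, T) = (T + t) + t = T + 2*t)
-49633 - N(-206, -107) = -49633 - (-107 + 2*(-206)) = -49633 - (-107 - 412) = -49633 - 1*(-519) = -49633 + 519 = -49114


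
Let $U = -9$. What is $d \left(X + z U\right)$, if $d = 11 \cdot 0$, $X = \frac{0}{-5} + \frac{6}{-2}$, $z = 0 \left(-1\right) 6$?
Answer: $0$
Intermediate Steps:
$z = 0$ ($z = 0 \cdot 6 = 0$)
$X = -3$ ($X = 0 \left(- \frac{1}{5}\right) + 6 \left(- \frac{1}{2}\right) = 0 - 3 = -3$)
$d = 0$
$d \left(X + z U\right) = 0 \left(-3 + 0 \left(-9\right)\right) = 0 \left(-3 + 0\right) = 0 \left(-3\right) = 0$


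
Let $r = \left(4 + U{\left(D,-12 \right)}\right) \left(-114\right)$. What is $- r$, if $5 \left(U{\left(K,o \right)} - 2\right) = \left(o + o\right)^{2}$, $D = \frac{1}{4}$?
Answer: $\frac{69084}{5} \approx 13817.0$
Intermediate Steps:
$D = \frac{1}{4} \approx 0.25$
$U{\left(K,o \right)} = 2 + \frac{4 o^{2}}{5}$ ($U{\left(K,o \right)} = 2 + \frac{\left(o + o\right)^{2}}{5} = 2 + \frac{\left(2 o\right)^{2}}{5} = 2 + \frac{4 o^{2}}{5}$)
$r = - \frac{69084}{5}$ ($r = \left(4 + \left(2 + \frac{4 \left(-12\right)^{2}}{5}\right)\right) \left(-114\right) = \left(4 + \left(2 + \frac{4}{5} \cdot 144\right)\right) \left(-114\right) = \left(4 + \left(2 + \frac{576}{5}\right)\right) \left(-114\right) = \left(4 + \frac{586}{5}\right) \left(-114\right) = \frac{606}{5} \left(-114\right) = - \frac{69084}{5} \approx -13817.0$)
$- r = \left(-1\right) \left(- \frac{69084}{5}\right) = \frac{69084}{5}$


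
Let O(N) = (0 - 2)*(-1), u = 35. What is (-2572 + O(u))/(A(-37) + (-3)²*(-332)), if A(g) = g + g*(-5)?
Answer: 257/284 ≈ 0.90493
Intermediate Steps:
O(N) = 2 (O(N) = -2*(-1) = 2)
A(g) = -4*g (A(g) = g - 5*g = -4*g)
(-2572 + O(u))/(A(-37) + (-3)²*(-332)) = (-2572 + 2)/(-4*(-37) + (-3)²*(-332)) = -2570/(148 + 9*(-332)) = -2570/(148 - 2988) = -2570/(-2840) = -2570*(-1/2840) = 257/284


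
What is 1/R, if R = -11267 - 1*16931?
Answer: -1/28198 ≈ -3.5463e-5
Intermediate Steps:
R = -28198 (R = -11267 - 16931 = -28198)
1/R = 1/(-28198) = -1/28198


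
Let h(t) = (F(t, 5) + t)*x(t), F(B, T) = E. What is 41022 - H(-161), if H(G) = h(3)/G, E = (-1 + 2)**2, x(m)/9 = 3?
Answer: 6604650/161 ≈ 41023.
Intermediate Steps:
x(m) = 27 (x(m) = 9*3 = 27)
E = 1 (E = 1**2 = 1)
F(B, T) = 1
h(t) = 27 + 27*t (h(t) = (1 + t)*27 = 27 + 27*t)
H(G) = 108/G (H(G) = (27 + 27*3)/G = (27 + 81)/G = 108/G)
41022 - H(-161) = 41022 - 108/(-161) = 41022 - 108*(-1)/161 = 41022 - 1*(-108/161) = 41022 + 108/161 = 6604650/161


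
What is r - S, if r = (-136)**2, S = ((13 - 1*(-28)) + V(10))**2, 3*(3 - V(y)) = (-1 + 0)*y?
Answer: 146300/9 ≈ 16256.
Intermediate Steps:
V(y) = 3 + y/3 (V(y) = 3 - (-1 + 0)*y/3 = 3 - (-1)*y/3 = 3 + y/3)
S = 20164/9 (S = ((13 - 1*(-28)) + (3 + (1/3)*10))**2 = ((13 + 28) + (3 + 10/3))**2 = (41 + 19/3)**2 = (142/3)**2 = 20164/9 ≈ 2240.4)
r = 18496
r - S = 18496 - 1*20164/9 = 18496 - 20164/9 = 146300/9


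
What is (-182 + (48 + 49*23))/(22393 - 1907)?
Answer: 993/20486 ≈ 0.048472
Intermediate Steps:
(-182 + (48 + 49*23))/(22393 - 1907) = (-182 + (48 + 1127))/20486 = (-182 + 1175)*(1/20486) = 993*(1/20486) = 993/20486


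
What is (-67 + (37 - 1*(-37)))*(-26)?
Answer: -182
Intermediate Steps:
(-67 + (37 - 1*(-37)))*(-26) = (-67 + (37 + 37))*(-26) = (-67 + 74)*(-26) = 7*(-26) = -182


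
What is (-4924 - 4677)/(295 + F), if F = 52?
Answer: -9601/347 ≈ -27.669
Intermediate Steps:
(-4924 - 4677)/(295 + F) = (-4924 - 4677)/(295 + 52) = -9601/347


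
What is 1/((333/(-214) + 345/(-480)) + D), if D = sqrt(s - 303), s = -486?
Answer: -26669536/9310727785 - 11723776*I*sqrt(789)/9310727785 ≈ -0.0028644 - 0.035369*I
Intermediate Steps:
D = I*sqrt(789) (D = sqrt(-486 - 303) = sqrt(-789) = I*sqrt(789) ≈ 28.089*I)
1/((333/(-214) + 345/(-480)) + D) = 1/((333/(-214) + 345/(-480)) + I*sqrt(789)) = 1/((333*(-1/214) + 345*(-1/480)) + I*sqrt(789)) = 1/((-333/214 - 23/32) + I*sqrt(789)) = 1/(-7789/3424 + I*sqrt(789))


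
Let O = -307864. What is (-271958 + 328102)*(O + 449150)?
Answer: 7932361184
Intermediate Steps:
(-271958 + 328102)*(O + 449150) = (-271958 + 328102)*(-307864 + 449150) = 56144*141286 = 7932361184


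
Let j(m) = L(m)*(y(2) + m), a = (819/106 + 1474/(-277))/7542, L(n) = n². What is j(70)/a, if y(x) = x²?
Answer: 80297118770400/70619 ≈ 1.1370e+9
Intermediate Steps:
a = 70619/221448204 (a = (819*(1/106) + 1474*(-1/277))*(1/7542) = (819/106 - 1474/277)*(1/7542) = (70619/29362)*(1/7542) = 70619/221448204 ≈ 0.00031890)
j(m) = m²*(4 + m) (j(m) = m²*(2² + m) = m²*(4 + m))
j(70)/a = (70²*(4 + 70))/(70619/221448204) = (4900*74)*(221448204/70619) = 362600*(221448204/70619) = 80297118770400/70619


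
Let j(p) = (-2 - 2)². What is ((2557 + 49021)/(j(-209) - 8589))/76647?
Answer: -51578/657094731 ≈ -7.8494e-5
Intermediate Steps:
j(p) = 16 (j(p) = (-4)² = 16)
((2557 + 49021)/(j(-209) - 8589))/76647 = ((2557 + 49021)/(16 - 8589))/76647 = (51578/(-8573))*(1/76647) = (51578*(-1/8573))*(1/76647) = -51578/8573*1/76647 = -51578/657094731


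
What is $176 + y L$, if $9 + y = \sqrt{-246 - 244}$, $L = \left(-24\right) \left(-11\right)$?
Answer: $-2200 + 1848 i \sqrt{10} \approx -2200.0 + 5843.9 i$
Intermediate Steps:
$L = 264$
$y = -9 + 7 i \sqrt{10}$ ($y = -9 + \sqrt{-246 - 244} = -9 + \sqrt{-490} = -9 + 7 i \sqrt{10} \approx -9.0 + 22.136 i$)
$176 + y L = 176 + \left(-9 + 7 i \sqrt{10}\right) 264 = 176 - \left(2376 - 1848 i \sqrt{10}\right) = -2200 + 1848 i \sqrt{10}$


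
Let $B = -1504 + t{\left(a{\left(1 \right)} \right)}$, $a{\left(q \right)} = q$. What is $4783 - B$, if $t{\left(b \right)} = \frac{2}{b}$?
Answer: $6285$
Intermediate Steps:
$B = -1502$ ($B = -1504 + \frac{2}{1} = -1504 + 2 \cdot 1 = -1504 + 2 = -1502$)
$4783 - B = 4783 - -1502 = 4783 + 1502 = 6285$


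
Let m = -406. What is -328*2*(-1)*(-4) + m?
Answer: -3030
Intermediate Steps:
-328*2*(-1)*(-4) + m = -328*2*(-1)*(-4) - 406 = -(-656)*(-4) - 406 = -328*8 - 406 = -2624 - 406 = -3030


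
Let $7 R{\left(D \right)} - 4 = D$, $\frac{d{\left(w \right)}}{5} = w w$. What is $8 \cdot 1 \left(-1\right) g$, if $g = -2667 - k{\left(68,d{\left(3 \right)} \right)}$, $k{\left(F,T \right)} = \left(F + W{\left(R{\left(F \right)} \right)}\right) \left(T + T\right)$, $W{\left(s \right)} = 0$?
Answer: $70296$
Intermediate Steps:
$d{\left(w \right)} = 5 w^{2}$ ($d{\left(w \right)} = 5 w w = 5 w^{2}$)
$R{\left(D \right)} = \frac{4}{7} + \frac{D}{7}$
$k{\left(F,T \right)} = 2 F T$ ($k{\left(F,T \right)} = \left(F + 0\right) \left(T + T\right) = F 2 T = 2 F T$)
$g = -8787$ ($g = -2667 - 2 \cdot 68 \cdot 5 \cdot 3^{2} = -2667 - 2 \cdot 68 \cdot 5 \cdot 9 = -2667 - 2 \cdot 68 \cdot 45 = -2667 - 6120 = -8787$)
$8 \cdot 1 \left(-1\right) g = 8 \cdot 1 \left(-1\right) \left(-8787\right) = 8 \left(-1\right) \left(-8787\right) = \left(-8\right) \left(-8787\right) = 70296$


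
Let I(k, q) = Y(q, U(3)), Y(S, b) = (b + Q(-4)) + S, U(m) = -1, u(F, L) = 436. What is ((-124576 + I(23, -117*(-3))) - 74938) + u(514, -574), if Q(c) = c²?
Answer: -198712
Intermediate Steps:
Y(S, b) = 16 + S + b (Y(S, b) = (b + (-4)²) + S = (b + 16) + S = (16 + b) + S = 16 + S + b)
I(k, q) = 15 + q (I(k, q) = 16 + q - 1 = 15 + q)
((-124576 + I(23, -117*(-3))) - 74938) + u(514, -574) = ((-124576 + (15 - 117*(-3))) - 74938) + 436 = ((-124576 + (15 + 351)) - 74938) + 436 = ((-124576 + 366) - 74938) + 436 = (-124210 - 74938) + 436 = -199148 + 436 = -198712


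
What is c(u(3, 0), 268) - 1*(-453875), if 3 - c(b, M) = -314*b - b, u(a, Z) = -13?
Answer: 449783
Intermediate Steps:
c(b, M) = 3 + 315*b (c(b, M) = 3 - (-314*b - b) = 3 - (-315)*b = 3 + 315*b)
c(u(3, 0), 268) - 1*(-453875) = (3 + 315*(-13)) - 1*(-453875) = (3 - 4095) + 453875 = -4092 + 453875 = 449783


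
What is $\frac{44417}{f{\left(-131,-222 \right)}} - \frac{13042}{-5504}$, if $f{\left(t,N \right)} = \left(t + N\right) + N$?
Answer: $- \frac{118486009}{1582400} \approx -74.877$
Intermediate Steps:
$f{\left(t,N \right)} = t + 2 N$ ($f{\left(t,N \right)} = \left(N + t\right) + N = t + 2 N$)
$\frac{44417}{f{\left(-131,-222 \right)}} - \frac{13042}{-5504} = \frac{44417}{-131 + 2 \left(-222\right)} - \frac{13042}{-5504} = \frac{44417}{-131 - 444} - - \frac{6521}{2752} = \frac{44417}{-575} + \frac{6521}{2752} = 44417 \left(- \frac{1}{575}\right) + \frac{6521}{2752} = - \frac{44417}{575} + \frac{6521}{2752} = - \frac{118486009}{1582400}$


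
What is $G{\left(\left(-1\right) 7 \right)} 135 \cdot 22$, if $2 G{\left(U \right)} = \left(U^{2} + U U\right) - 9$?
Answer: $132165$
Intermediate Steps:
$G{\left(U \right)} = - \frac{9}{2} + U^{2}$ ($G{\left(U \right)} = \frac{\left(U^{2} + U U\right) - 9}{2} = \frac{\left(U^{2} + U^{2}\right) - 9}{2} = \frac{2 U^{2} - 9}{2} = \frac{-9 + 2 U^{2}}{2} = - \frac{9}{2} + U^{2}$)
$G{\left(\left(-1\right) 7 \right)} 135 \cdot 22 = \left(- \frac{9}{2} + \left(\left(-1\right) 7\right)^{2}\right) 135 \cdot 22 = \left(- \frac{9}{2} + \left(-7\right)^{2}\right) 135 \cdot 22 = \left(- \frac{9}{2} + 49\right) 135 \cdot 22 = \frac{89}{2} \cdot 135 \cdot 22 = \frac{12015}{2} \cdot 22 = 132165$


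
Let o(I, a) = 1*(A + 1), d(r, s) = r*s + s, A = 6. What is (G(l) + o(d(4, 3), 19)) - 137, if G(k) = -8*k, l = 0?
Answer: -130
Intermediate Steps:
d(r, s) = s + r*s
o(I, a) = 7 (o(I, a) = 1*(6 + 1) = 1*7 = 7)
(G(l) + o(d(4, 3), 19)) - 137 = (-8*0 + 7) - 137 = (0 + 7) - 137 = 7 - 137 = -130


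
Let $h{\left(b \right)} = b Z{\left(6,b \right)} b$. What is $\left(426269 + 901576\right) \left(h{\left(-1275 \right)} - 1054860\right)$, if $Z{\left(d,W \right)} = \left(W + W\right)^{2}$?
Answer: $14036152227192235800$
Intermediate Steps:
$Z{\left(d,W \right)} = 4 W^{2}$ ($Z{\left(d,W \right)} = \left(2 W\right)^{2} = 4 W^{2}$)
$h{\left(b \right)} = 4 b^{4}$ ($h{\left(b \right)} = b 4 b^{2} b = 4 b^{3} b = 4 b^{4}$)
$\left(426269 + 901576\right) \left(h{\left(-1275 \right)} - 1054860\right) = \left(426269 + 901576\right) \left(4 \left(-1275\right)^{4} - 1054860\right) = 1327845 \left(4 \cdot 2642656640625 - 1054860\right) = 1327845 \left(10570626562500 - 1054860\right) = 1327845 \cdot 10570625507640 = 14036152227192235800$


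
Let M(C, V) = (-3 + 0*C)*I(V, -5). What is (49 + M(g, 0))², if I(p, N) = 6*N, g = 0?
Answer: 19321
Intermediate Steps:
M(C, V) = 90 (M(C, V) = (-3 + 0*C)*(6*(-5)) = (-3 + 0)*(-30) = -3*(-30) = 90)
(49 + M(g, 0))² = (49 + 90)² = 139² = 19321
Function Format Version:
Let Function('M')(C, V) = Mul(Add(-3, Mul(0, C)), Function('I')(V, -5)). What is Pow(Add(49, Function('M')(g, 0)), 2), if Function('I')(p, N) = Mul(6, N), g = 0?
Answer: 19321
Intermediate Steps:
Function('M')(C, V) = 90 (Function('M')(C, V) = Mul(Add(-3, Mul(0, C)), Mul(6, -5)) = Mul(Add(-3, 0), -30) = Mul(-3, -30) = 90)
Pow(Add(49, Function('M')(g, 0)), 2) = Pow(Add(49, 90), 2) = Pow(139, 2) = 19321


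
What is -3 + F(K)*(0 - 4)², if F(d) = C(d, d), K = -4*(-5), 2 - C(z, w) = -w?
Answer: 349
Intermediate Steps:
C(z, w) = 2 + w (C(z, w) = 2 - (-1)*w = 2 + w)
K = 20
F(d) = 2 + d
-3 + F(K)*(0 - 4)² = -3 + (2 + 20)*(0 - 4)² = -3 + 22*(-4)² = -3 + 22*16 = -3 + 352 = 349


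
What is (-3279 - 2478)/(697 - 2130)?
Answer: 5757/1433 ≈ 4.0174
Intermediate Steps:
(-3279 - 2478)/(697 - 2130) = -5757/(-1433) = -5757*(-1/1433) = 5757/1433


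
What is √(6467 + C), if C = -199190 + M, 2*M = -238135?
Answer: I*√1247162/2 ≈ 558.38*I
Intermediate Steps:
M = -238135/2 (M = (½)*(-238135) = -238135/2 ≈ -1.1907e+5)
C = -636515/2 (C = -199190 - 238135/2 = -636515/2 ≈ -3.1826e+5)
√(6467 + C) = √(6467 - 636515/2) = √(-623581/2) = I*√1247162/2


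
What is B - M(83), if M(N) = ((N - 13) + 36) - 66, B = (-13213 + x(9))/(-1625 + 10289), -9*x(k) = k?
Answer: -179887/4332 ≈ -41.525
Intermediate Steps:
x(k) = -k/9
B = -6607/4332 (B = (-13213 - ⅑*9)/(-1625 + 10289) = (-13213 - 1)/8664 = -13214*1/8664 = -6607/4332 ≈ -1.5252)
M(N) = -43 + N (M(N) = ((-13 + N) + 36) - 66 = (23 + N) - 66 = -43 + N)
B - M(83) = -6607/4332 - (-43 + 83) = -6607/4332 - 1*40 = -6607/4332 - 40 = -179887/4332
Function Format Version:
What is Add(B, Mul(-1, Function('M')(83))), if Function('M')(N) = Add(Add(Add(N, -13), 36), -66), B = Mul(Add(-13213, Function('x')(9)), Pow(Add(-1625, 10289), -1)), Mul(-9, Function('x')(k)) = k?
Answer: Rational(-179887, 4332) ≈ -41.525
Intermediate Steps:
Function('x')(k) = Mul(Rational(-1, 9), k)
B = Rational(-6607, 4332) (B = Mul(Add(-13213, Mul(Rational(-1, 9), 9)), Pow(Add(-1625, 10289), -1)) = Mul(Add(-13213, -1), Pow(8664, -1)) = Mul(-13214, Rational(1, 8664)) = Rational(-6607, 4332) ≈ -1.5252)
Function('M')(N) = Add(-43, N) (Function('M')(N) = Add(Add(Add(-13, N), 36), -66) = Add(Add(23, N), -66) = Add(-43, N))
Add(B, Mul(-1, Function('M')(83))) = Add(Rational(-6607, 4332), Mul(-1, Add(-43, 83))) = Add(Rational(-6607, 4332), Mul(-1, 40)) = Add(Rational(-6607, 4332), -40) = Rational(-179887, 4332)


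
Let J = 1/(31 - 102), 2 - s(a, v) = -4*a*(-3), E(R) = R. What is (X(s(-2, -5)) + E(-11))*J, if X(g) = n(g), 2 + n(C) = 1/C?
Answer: 337/1846 ≈ 0.18256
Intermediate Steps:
s(a, v) = 2 - 12*a (s(a, v) = 2 - (-4*a)*(-3) = 2 - 12*a)
n(C) = -2 + 1/C
X(g) = -2 + 1/g
J = -1/71 (J = 1/(-71) = -1/71 ≈ -0.014085)
(X(s(-2, -5)) + E(-11))*J = ((-2 + 1/(2 - 12*(-2))) - 11)*(-1/71) = ((-2 + 1/(2 + 24)) - 11)*(-1/71) = ((-2 + 1/26) - 11)*(-1/71) = (-51/26 - 11)*(-1/71) = -337/26*(-1/71) = 337/1846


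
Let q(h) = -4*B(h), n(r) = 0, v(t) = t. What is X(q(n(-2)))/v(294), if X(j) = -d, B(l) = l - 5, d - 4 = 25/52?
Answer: -233/15288 ≈ -0.015241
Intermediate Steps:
d = 233/52 (d = 4 + 25/52 = 233/52 ≈ 4.4808)
B(l) = -5 + l
q(h) = 20 - 4*h (q(h) = -4*(-5 + h) = 20 - 4*h)
X(j) = -233/52 (X(j) = -1*233/52 = -233/52)
X(q(n(-2)))/v(294) = -233/52/294 = -233/52*1/294 = -233/15288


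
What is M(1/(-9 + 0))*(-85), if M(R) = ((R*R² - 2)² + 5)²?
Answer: -1946899908424660/282429536481 ≈ -6893.4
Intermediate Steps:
M(R) = (5 + (-2 + R³)²)² (M(R) = ((R³ - 2)² + 5)² = ((-2 + R³)² + 5)² = (5 + (-2 + R³)²)²)
M(1/(-9 + 0))*(-85) = (5 + (-2 + (1/(-9 + 0))³)²)²*(-85) = (5 + (-2 + (1/(-9))³)²)²*(-85) = (5 + (-2 + (-⅑)³)²)²*(-85) = (5 + (-2 - 1/729)²)²*(-85) = (5 + (-1459/729)²)²*(-85) = (5 + 2128681/531441)²*(-85) = (4785886/531441)²*(-85) = (22904704804996/282429536481)*(-85) = -1946899908424660/282429536481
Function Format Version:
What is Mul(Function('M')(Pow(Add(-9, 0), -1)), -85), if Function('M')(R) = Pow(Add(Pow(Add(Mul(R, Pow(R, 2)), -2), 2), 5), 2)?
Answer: Rational(-1946899908424660, 282429536481) ≈ -6893.4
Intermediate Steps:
Function('M')(R) = Pow(Add(5, Pow(Add(-2, Pow(R, 3)), 2)), 2) (Function('M')(R) = Pow(Add(Pow(Add(Pow(R, 3), -2), 2), 5), 2) = Pow(Add(Pow(Add(-2, Pow(R, 3)), 2), 5), 2) = Pow(Add(5, Pow(Add(-2, Pow(R, 3)), 2)), 2))
Mul(Function('M')(Pow(Add(-9, 0), -1)), -85) = Mul(Pow(Add(5, Pow(Add(-2, Pow(Pow(Add(-9, 0), -1), 3)), 2)), 2), -85) = Mul(Pow(Add(5, Pow(Add(-2, Pow(Pow(-9, -1), 3)), 2)), 2), -85) = Mul(Pow(Add(5, Pow(Add(-2, Pow(Rational(-1, 9), 3)), 2)), 2), -85) = Mul(Pow(Add(5, Pow(Add(-2, Rational(-1, 729)), 2)), 2), -85) = Mul(Pow(Add(5, Pow(Rational(-1459, 729), 2)), 2), -85) = Mul(Pow(Add(5, Rational(2128681, 531441)), 2), -85) = Mul(Pow(Rational(4785886, 531441), 2), -85) = Mul(Rational(22904704804996, 282429536481), -85) = Rational(-1946899908424660, 282429536481)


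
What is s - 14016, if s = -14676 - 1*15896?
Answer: -44588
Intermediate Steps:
s = -30572 (s = -14676 - 15896 = -30572)
s - 14016 = -30572 - 14016 = -44588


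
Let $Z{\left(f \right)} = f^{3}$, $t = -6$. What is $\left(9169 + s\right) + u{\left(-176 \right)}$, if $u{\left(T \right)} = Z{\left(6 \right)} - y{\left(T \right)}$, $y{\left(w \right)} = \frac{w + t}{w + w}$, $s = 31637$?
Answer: $\frac{7219781}{176} \approx 41022.0$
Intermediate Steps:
$y{\left(w \right)} = \frac{-6 + w}{2 w}$ ($y{\left(w \right)} = \frac{w - 6}{w + w} = \frac{-6 + w}{2 w}$)
$u{\left(T \right)} = 216 - \frac{-6 + T}{2 T}$ ($u{\left(T \right)} = 6^{3} - \frac{-6 + T}{2 T} = 216 - \frac{-6 + T}{2 T}$)
$\left(9169 + s\right) + u{\left(-176 \right)} = \left(9169 + 31637\right) + \left(\frac{431}{2} + \frac{3}{-176}\right) = 40806 + \left(\frac{431}{2} + 3 \left(- \frac{1}{176}\right)\right) = 40806 + \left(\frac{431}{2} - \frac{3}{176}\right) = 40806 + \frac{37925}{176} = \frac{7219781}{176}$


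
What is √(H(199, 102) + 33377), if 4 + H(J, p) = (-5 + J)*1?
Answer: √33567 ≈ 183.21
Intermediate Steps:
H(J, p) = -9 + J (H(J, p) = -4 + (-5 + J)*1 = -4 + (-5 + J) = -9 + J)
√(H(199, 102) + 33377) = √((-9 + 199) + 33377) = √(190 + 33377) = √33567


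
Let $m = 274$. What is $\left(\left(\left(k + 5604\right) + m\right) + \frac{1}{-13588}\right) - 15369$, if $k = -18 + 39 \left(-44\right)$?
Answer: $- \frac{152525301}{13588} \approx -11225.0$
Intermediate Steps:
$k = -1734$ ($k = -18 - 1716 = -1734$)
$\left(\left(\left(k + 5604\right) + m\right) + \frac{1}{-13588}\right) - 15369 = \left(\left(\left(-1734 + 5604\right) + 274\right) + \frac{1}{-13588}\right) - 15369 = \left(\left(3870 + 274\right) - \frac{1}{13588}\right) - 15369 = \left(4144 - \frac{1}{13588}\right) - 15369 = \frac{56308671}{13588} - 15369 = - \frac{152525301}{13588}$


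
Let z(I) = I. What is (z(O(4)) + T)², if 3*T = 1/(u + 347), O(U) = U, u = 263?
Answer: 53597041/3348900 ≈ 16.004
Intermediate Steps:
T = 1/1830 (T = 1/(3*(263 + 347)) = (⅓)/610 = (⅓)*(1/610) = 1/1830 ≈ 0.00054645)
(z(O(4)) + T)² = (4 + 1/1830)² = (7321/1830)² = 53597041/3348900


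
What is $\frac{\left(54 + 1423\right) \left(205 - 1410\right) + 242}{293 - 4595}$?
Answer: $\frac{197727}{478} \approx 413.65$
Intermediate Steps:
$\frac{\left(54 + 1423\right) \left(205 - 1410\right) + 242}{293 - 4595} = \frac{1477 \left(-1205\right) + 242}{-4302} = \left(-1779785 + 242\right) \left(- \frac{1}{4302}\right) = \left(-1779543\right) \left(- \frac{1}{4302}\right) = \frac{197727}{478}$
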